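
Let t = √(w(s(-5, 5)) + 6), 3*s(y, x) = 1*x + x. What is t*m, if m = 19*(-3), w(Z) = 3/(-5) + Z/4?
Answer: -19*√5610/10 ≈ -142.31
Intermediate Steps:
s(y, x) = 2*x/3 (s(y, x) = (1*x + x)/3 = (x + x)/3 = (2*x)/3 = 2*x/3)
w(Z) = -⅗ + Z/4 (w(Z) = 3*(-⅕) + Z*(¼) = -⅗ + Z/4)
m = -57
t = √5610/30 (t = √((-⅗ + ((⅔)*5)/4) + 6) = √((-⅗ + (¼)*(10/3)) + 6) = √((-⅗ + ⅚) + 6) = √(7/30 + 6) = √(187/30) = √5610/30 ≈ 2.4967)
t*m = (√5610/30)*(-57) = -19*√5610/10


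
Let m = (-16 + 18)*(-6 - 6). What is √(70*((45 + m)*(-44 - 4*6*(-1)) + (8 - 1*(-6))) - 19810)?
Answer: I*√48230 ≈ 219.61*I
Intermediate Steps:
m = -24 (m = 2*(-12) = -24)
√(70*((45 + m)*(-44 - 4*6*(-1)) + (8 - 1*(-6))) - 19810) = √(70*((45 - 24)*(-44 - 4*6*(-1)) + (8 - 1*(-6))) - 19810) = √(70*(21*(-44 - 24*(-1)) + (8 + 6)) - 19810) = √(70*(21*(-44 + 24) + 14) - 19810) = √(70*(21*(-20) + 14) - 19810) = √(70*(-420 + 14) - 19810) = √(70*(-406) - 19810) = √(-28420 - 19810) = √(-48230) = I*√48230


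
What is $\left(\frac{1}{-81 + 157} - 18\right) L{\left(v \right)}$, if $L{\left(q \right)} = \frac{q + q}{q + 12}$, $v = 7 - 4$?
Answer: $- \frac{1367}{190} \approx -7.1947$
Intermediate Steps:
$v = 3$ ($v = 7 - 4 = 3$)
$L{\left(q \right)} = \frac{2 q}{12 + q}$
$\left(\frac{1}{-81 + 157} - 18\right) L{\left(v \right)} = \left(\frac{1}{-81 + 157} - 18\right) 2 \cdot 3 \frac{1}{12 + 3} = \left(\frac{1}{76} - 18\right) 2 \cdot 3 \cdot \frac{1}{15} = \left(- \frac{1367}{76}\right) \frac{2}{5} = - \frac{1367}{190}$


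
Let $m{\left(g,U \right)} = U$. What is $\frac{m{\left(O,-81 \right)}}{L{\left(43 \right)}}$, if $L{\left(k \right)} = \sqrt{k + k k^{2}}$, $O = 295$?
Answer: $- \frac{81 \sqrt{3182}}{15910} \approx -0.28719$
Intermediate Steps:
$L{\left(k \right)} = \sqrt{k + k^{3}}$
$\frac{m{\left(O,-81 \right)}}{L{\left(43 \right)}} = - \frac{81}{\sqrt{43 + 43^{3}}} = - \frac{81}{\sqrt{43 + 79507}} = - \frac{81}{\sqrt{79550}} = - \frac{81}{5 \sqrt{3182}} = - 81 \frac{\sqrt{3182}}{15910} = - \frac{81 \sqrt{3182}}{15910}$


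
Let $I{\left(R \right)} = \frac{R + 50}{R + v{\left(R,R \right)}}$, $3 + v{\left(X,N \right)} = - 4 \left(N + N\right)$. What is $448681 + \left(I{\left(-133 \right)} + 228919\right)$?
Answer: $\frac{628812717}{928} \approx 6.776 \cdot 10^{5}$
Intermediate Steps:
$v{\left(X,N \right)} = -3 - 8 N$ ($v{\left(X,N \right)} = -3 - 4 \left(N + N\right) = -3 - 4 \cdot 2 N = -3 - 8 N$)
$I{\left(R \right)} = \frac{50 + R}{-3 - 7 R}$ ($I{\left(R \right)} = \frac{R + 50}{R - \left(3 + 8 R\right)} = \frac{50 + R}{-3 - 7 R}$)
$448681 + \left(I{\left(-133 \right)} + 228919\right) = 448681 + \left(\frac{-50 - -133}{3 + 7 \left(-133\right)} + 228919\right) = 448681 + \left(\frac{-50 + 133}{3 - 931} + 228919\right) = 448681 + \left(\frac{1}{-928} \cdot 83 + 228919\right) = 448681 + \left(\left(- \frac{1}{928}\right) 83 + 228919\right) = 448681 + \left(- \frac{83}{928} + 228919\right) = 448681 + \frac{212436749}{928} = \frac{628812717}{928}$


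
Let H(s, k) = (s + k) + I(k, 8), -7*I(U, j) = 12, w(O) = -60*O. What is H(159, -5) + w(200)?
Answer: -82934/7 ≈ -11848.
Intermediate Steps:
I(U, j) = -12/7 (I(U, j) = -⅐*12 = -12/7)
H(s, k) = -12/7 + k + s (H(s, k) = (s + k) - 12/7 = (k + s) - 12/7 = -12/7 + k + s)
H(159, -5) + w(200) = (-12/7 - 5 + 159) - 60*200 = 1066/7 - 12000 = -82934/7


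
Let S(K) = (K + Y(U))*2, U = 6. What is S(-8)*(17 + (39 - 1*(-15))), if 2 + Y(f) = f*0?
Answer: -1420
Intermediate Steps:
Y(f) = -2 (Y(f) = -2 + f*0 = -2 + 0 = -2)
S(K) = -4 + 2*K (S(K) = (K - 2)*2 = (-2 + K)*2 = -4 + 2*K)
S(-8)*(17 + (39 - 1*(-15))) = (-4 + 2*(-8))*(17 + (39 - 1*(-15))) = (-4 - 16)*(17 + (39 + 15)) = -20*(17 + 54) = -20*71 = -1420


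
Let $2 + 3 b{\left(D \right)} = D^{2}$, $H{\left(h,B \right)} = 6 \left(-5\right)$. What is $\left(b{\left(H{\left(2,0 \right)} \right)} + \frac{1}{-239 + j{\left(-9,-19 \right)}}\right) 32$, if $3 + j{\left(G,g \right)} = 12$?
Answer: $\frac{3304592}{345} \approx 9578.5$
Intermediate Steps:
$j{\left(G,g \right)} = 9$ ($j{\left(G,g \right)} = -3 + 12 = 9$)
$H{\left(h,B \right)} = -30$
$b{\left(D \right)} = - \frac{2}{3} + \frac{D^{2}}{3}$
$\left(b{\left(H{\left(2,0 \right)} \right)} + \frac{1}{-239 + j{\left(-9,-19 \right)}}\right) 32 = \left(\left(- \frac{2}{3} + \frac{\left(-30\right)^{2}}{3}\right) + \frac{1}{-239 + 9}\right) 32 = \left(\left(- \frac{2}{3} + \frac{1}{3} \cdot 900\right) + \frac{1}{-230}\right) 32 = \left(\left(- \frac{2}{3} + 300\right) - \frac{1}{230}\right) 32 = \left(\frac{898}{3} - \frac{1}{230}\right) 32 = \frac{206537}{690} \cdot 32 = \frac{3304592}{345}$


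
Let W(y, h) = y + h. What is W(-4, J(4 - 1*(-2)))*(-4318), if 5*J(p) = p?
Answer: 60452/5 ≈ 12090.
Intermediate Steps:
J(p) = p/5
W(y, h) = h + y
W(-4, J(4 - 1*(-2)))*(-4318) = ((4 - 1*(-2))/5 - 4)*(-4318) = ((4 + 2)/5 - 4)*(-4318) = ((⅕)*6 - 4)*(-4318) = (6/5 - 4)*(-4318) = -14/5*(-4318) = 60452/5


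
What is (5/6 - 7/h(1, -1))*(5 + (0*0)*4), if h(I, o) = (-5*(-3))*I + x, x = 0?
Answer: 11/6 ≈ 1.8333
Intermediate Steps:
h(I, o) = 15*I (h(I, o) = (-5*(-3))*I + 0 = 15*I + 0 = 15*I)
(5/6 - 7/h(1, -1))*(5 + (0*0)*4) = (5/6 - 7/(15*1))*(5 + (0*0)*4) = (5*(⅙) - 7/15)*(5 + 0*4) = (⅚ - 7*1/15)*(5 + 0) = (⅚ - 7/15)*5 = (11/30)*5 = 11/6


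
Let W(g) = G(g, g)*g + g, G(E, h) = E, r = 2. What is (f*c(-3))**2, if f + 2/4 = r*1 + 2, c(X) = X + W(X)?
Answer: 441/4 ≈ 110.25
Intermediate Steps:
W(g) = g + g**2 (W(g) = g*g + g = g**2 + g = g + g**2)
c(X) = X + X*(1 + X)
f = 7/2 (f = -1/2 + (2*1 + 2) = -1/2 + (2 + 2) = -1/2 + 4 = 7/2 ≈ 3.5000)
(f*c(-3))**2 = (7*(-3*(2 - 3))/2)**2 = (7*(-3*(-1))/2)**2 = ((7/2)*3)**2 = (21/2)**2 = 441/4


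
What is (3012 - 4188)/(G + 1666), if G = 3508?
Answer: -588/2587 ≈ -0.22729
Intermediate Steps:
(3012 - 4188)/(G + 1666) = (3012 - 4188)/(3508 + 1666) = -1176/5174 = -1176*1/5174 = -588/2587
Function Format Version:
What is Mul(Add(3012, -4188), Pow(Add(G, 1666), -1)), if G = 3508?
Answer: Rational(-588, 2587) ≈ -0.22729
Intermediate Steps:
Mul(Add(3012, -4188), Pow(Add(G, 1666), -1)) = Mul(Add(3012, -4188), Pow(Add(3508, 1666), -1)) = Mul(-1176, Pow(5174, -1)) = Mul(-1176, Rational(1, 5174)) = Rational(-588, 2587)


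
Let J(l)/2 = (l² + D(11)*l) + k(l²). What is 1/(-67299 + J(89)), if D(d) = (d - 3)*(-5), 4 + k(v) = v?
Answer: -1/42743 ≈ -2.3396e-5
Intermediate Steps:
k(v) = -4 + v
D(d) = 15 - 5*d (D(d) = (-3 + d)*(-5) = 15 - 5*d)
J(l) = -8 - 80*l + 4*l² (J(l) = 2*((l² + (15 - 5*11)*l) + (-4 + l²)) = 2*((l² + (15 - 55)*l) + (-4 + l²)) = 2*((l² - 40*l) + (-4 + l²)) = 2*(-4 - 40*l + 2*l²) = -8 - 80*l + 4*l²)
1/(-67299 + J(89)) = 1/(-67299 + (-8 - 80*89 + 4*89²)) = 1/(-67299 + (-8 - 7120 + 4*7921)) = 1/(-67299 + (-8 - 7120 + 31684)) = 1/(-67299 + 24556) = 1/(-42743) = -1/42743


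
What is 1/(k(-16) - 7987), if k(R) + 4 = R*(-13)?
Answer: -1/7783 ≈ -0.00012849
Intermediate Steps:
k(R) = -4 - 13*R (k(R) = -4 + R*(-13) = -4 - 13*R)
1/(k(-16) - 7987) = 1/((-4 - 13*(-16)) - 7987) = 1/((-4 + 208) - 7987) = 1/(204 - 7987) = 1/(-7783) = -1/7783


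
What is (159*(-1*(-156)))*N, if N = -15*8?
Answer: -2976480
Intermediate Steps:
N = -120
(159*(-1*(-156)))*N = (159*(-1*(-156)))*(-120) = (159*156)*(-120) = 24804*(-120) = -2976480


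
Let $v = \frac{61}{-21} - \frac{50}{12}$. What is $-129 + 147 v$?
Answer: $- \frac{2337}{2} \approx -1168.5$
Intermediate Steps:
$v = - \frac{99}{14}$ ($v = 61 \left(- \frac{1}{21}\right) - \frac{25}{6} = - \frac{61}{21} - \frac{25}{6} = - \frac{99}{14} \approx -7.0714$)
$-129 + 147 v = -129 + 147 \left(- \frac{99}{14}\right) = -129 - \frac{2079}{2} = - \frac{2337}{2}$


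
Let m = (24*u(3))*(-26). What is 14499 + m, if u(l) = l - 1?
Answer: 13251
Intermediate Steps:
u(l) = -1 + l
m = -1248 (m = (24*(-1 + 3))*(-26) = (24*2)*(-26) = 48*(-26) = -1248)
14499 + m = 14499 - 1248 = 13251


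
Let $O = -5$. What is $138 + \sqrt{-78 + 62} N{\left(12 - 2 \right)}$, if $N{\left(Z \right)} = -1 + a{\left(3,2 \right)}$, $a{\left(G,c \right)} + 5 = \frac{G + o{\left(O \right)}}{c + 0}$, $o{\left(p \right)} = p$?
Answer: $138 - 28 i \approx 138.0 - 28.0 i$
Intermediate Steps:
$a{\left(G,c \right)} = -5 + \frac{-5 + G}{c}$ ($a{\left(G,c \right)} = -5 + \frac{G - 5}{c + 0} = -5 + \frac{-5 + G}{c}$)
$N{\left(Z \right)} = -7$ ($N{\left(Z \right)} = -1 + \frac{-5 + 3 - 10}{2} = -1 + \frac{1}{2} \left(-12\right) = -1 - 6 = -7$)
$138 + \sqrt{-78 + 62} N{\left(12 - 2 \right)} = 138 + \sqrt{-78 + 62} \left(-7\right) = 138 + \sqrt{-16} \left(-7\right) = 138 + 4 i \left(-7\right) = 138 - 28 i$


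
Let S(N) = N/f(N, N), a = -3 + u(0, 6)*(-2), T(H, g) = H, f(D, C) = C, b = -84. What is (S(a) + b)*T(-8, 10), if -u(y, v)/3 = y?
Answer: 664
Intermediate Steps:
u(y, v) = -3*y
a = -3 (a = -3 - 3*0*(-2) = -3 + 0*(-2) = -3 + 0 = -3)
S(N) = 1 (S(N) = N/N = 1)
(S(a) + b)*T(-8, 10) = (1 - 84)*(-8) = -83*(-8) = 664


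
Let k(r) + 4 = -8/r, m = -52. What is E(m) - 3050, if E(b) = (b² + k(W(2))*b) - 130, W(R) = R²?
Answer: -164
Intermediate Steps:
k(r) = -4 - 8/r
E(b) = -130 + b² - 6*b (E(b) = (b² + (-4 - 8/(2²))*b) - 130 = (b² + (-4 - 8/4)*b) - 130 = (b² + (-4 - 8*¼)*b) - 130 = (b² + (-4 - 2)*b) - 130 = (b² - 6*b) - 130 = -130 + b² - 6*b)
E(m) - 3050 = (-130 + (-52)² - 6*(-52)) - 3050 = (-130 + 2704 + 312) - 3050 = 2886 - 3050 = -164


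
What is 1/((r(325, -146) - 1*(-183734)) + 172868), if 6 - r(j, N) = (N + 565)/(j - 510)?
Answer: 185/65972899 ≈ 2.8042e-6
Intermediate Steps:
r(j, N) = 6 - (565 + N)/(-510 + j) (r(j, N) = 6 - (N + 565)/(j - 510) = 6 - (565 + N)/(-510 + j))
1/((r(325, -146) - 1*(-183734)) + 172868) = 1/(((-3625 - 1*(-146) + 6*325)/(-510 + 325) - 1*(-183734)) + 172868) = 1/(((-3625 + 146 + 1950)/(-185) + 183734) + 172868) = 1/((-1/185*(-1529) + 183734) + 172868) = 1/((1529/185 + 183734) + 172868) = 1/(33992319/185 + 172868) = 1/(65972899/185) = 185/65972899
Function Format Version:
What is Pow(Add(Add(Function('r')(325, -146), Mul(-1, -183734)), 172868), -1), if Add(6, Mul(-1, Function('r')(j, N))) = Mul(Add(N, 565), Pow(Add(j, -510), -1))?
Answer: Rational(185, 65972899) ≈ 2.8042e-6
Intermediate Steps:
Function('r')(j, N) = Add(6, Mul(-1, Pow(Add(-510, j), -1), Add(565, N))) (Function('r')(j, N) = Add(6, Mul(-1, Mul(Add(N, 565), Pow(Add(j, -510), -1)))) = Add(6, Mul(-1, Mul(Add(565, N), Pow(Add(-510, j), -1)))) = Add(6, Mul(-1, Mul(Pow(Add(-510, j), -1), Add(565, N)))) = Add(6, Mul(-1, Pow(Add(-510, j), -1), Add(565, N))))
Pow(Add(Add(Function('r')(325, -146), Mul(-1, -183734)), 172868), -1) = Pow(Add(Add(Mul(Pow(Add(-510, 325), -1), Add(-3625, Mul(-1, -146), Mul(6, 325))), Mul(-1, -183734)), 172868), -1) = Pow(Add(Add(Mul(Pow(-185, -1), Add(-3625, 146, 1950)), 183734), 172868), -1) = Pow(Add(Add(Mul(Rational(-1, 185), -1529), 183734), 172868), -1) = Pow(Add(Add(Rational(1529, 185), 183734), 172868), -1) = Pow(Add(Rational(33992319, 185), 172868), -1) = Pow(Rational(65972899, 185), -1) = Rational(185, 65972899)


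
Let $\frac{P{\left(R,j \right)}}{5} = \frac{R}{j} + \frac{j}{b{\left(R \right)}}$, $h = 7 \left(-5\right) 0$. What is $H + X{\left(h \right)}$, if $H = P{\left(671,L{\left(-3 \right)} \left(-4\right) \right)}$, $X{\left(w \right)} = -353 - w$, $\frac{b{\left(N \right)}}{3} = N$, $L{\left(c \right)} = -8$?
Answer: $- \frac{15980113}{64416} \approx -248.08$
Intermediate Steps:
$h = 0$ ($h = \left(-35\right) 0 = 0$)
$b{\left(N \right)} = 3 N$
$P{\left(R,j \right)} = \frac{5 R}{j} + \frac{5 j}{3 R}$ ($P{\left(R,j \right)} = 5 \left(\frac{R}{j} + \frac{j}{3 R}\right) = \frac{5 R}{j} + \frac{5 j}{3 R}$)
$H = \frac{6758735}{64416}$ ($H = 5 \cdot 671 \frac{1}{\left(-8\right) \left(-4\right)} + \frac{5 \left(\left(-8\right) \left(-4\right)\right)}{3 \cdot 671} = 5 \cdot 671 \cdot \frac{1}{32} + \frac{5}{3} \cdot 32 \cdot \frac{1}{671} = 5 \cdot 671 \cdot \frac{1}{32} + \frac{160}{2013} = \frac{3355}{32} + \frac{160}{2013} = \frac{6758735}{64416} \approx 104.92$)
$H + X{\left(h \right)} = \frac{6758735}{64416} - 353 = - \frac{15980113}{64416}$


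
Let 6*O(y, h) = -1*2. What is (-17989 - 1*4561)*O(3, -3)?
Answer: 22550/3 ≈ 7516.7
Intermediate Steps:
O(y, h) = -⅓ (O(y, h) = (-1*2)/6 = (⅙)*(-2) = -⅓)
(-17989 - 1*4561)*O(3, -3) = (-17989 - 1*4561)*(-⅓) = (-17989 - 4561)*(-⅓) = -22550*(-⅓) = 22550/3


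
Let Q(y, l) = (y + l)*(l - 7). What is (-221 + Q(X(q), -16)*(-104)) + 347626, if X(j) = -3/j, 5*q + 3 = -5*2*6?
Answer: 6503753/21 ≈ 3.0970e+5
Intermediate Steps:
q = -63/5 (q = -⅗ + (-5*2*6)/5 = -⅗ + (-10*6)/5 = -⅗ + (⅕)*(-60) = -⅗ - 12 = -63/5 ≈ -12.600)
Q(y, l) = (-7 + l)*(l + y) (Q(y, l) = (l + y)*(-7 + l) = (-7 + l)*(l + y))
(-221 + Q(X(q), -16)*(-104)) + 347626 = (-221 + ((-16)² - 7*(-16) - (-21)/(-63/5) - (-48)/(-63/5))*(-104)) + 347626 = (-221 + (256 + 112 - (-21)*(-5)/63 - (-48)*(-5)/63)*(-104)) + 347626 = (-221 + (256 + 112 - 7*5/21 - 16*5/21)*(-104)) + 347626 = (-221 + (256 + 112 - 5/3 - 80/21)*(-104)) + 347626 = (-221 + (7613/21)*(-104)) + 347626 = (-221 - 791752/21) + 347626 = -796393/21 + 347626 = 6503753/21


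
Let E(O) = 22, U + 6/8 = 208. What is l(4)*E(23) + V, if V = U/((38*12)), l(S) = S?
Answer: 161341/1824 ≈ 88.454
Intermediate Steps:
U = 829/4 (U = -¾ + 208 = 829/4 ≈ 207.25)
V = 829/1824 (V = 829/(4*((38*12))) = (829/4)/456 = (829/4)*(1/456) = 829/1824 ≈ 0.45450)
l(4)*E(23) + V = 4*22 + 829/1824 = 88 + 829/1824 = 161341/1824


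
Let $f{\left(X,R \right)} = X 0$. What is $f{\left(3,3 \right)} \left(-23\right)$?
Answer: $0$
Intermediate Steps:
$f{\left(X,R \right)} = 0$
$f{\left(3,3 \right)} \left(-23\right) = 0 \left(-23\right) = 0$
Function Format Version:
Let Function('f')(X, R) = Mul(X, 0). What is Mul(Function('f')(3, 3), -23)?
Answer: 0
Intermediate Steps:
Function('f')(X, R) = 0
Mul(Function('f')(3, 3), -23) = Mul(0, -23) = 0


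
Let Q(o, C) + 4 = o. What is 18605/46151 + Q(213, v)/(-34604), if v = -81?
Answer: 634161861/1597009204 ≈ 0.39709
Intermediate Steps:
Q(o, C) = -4 + o
18605/46151 + Q(213, v)/(-34604) = 18605/46151 + (-4 + 213)/(-34604) = 18605*(1/46151) + 209*(-1/34604) = 18605/46151 - 209/34604 = 634161861/1597009204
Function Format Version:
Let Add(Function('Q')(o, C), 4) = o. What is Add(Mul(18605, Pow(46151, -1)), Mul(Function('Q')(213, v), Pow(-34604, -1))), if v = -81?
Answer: Rational(634161861, 1597009204) ≈ 0.39709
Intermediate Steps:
Function('Q')(o, C) = Add(-4, o)
Add(Mul(18605, Pow(46151, -1)), Mul(Function('Q')(213, v), Pow(-34604, -1))) = Add(Mul(18605, Pow(46151, -1)), Mul(Add(-4, 213), Pow(-34604, -1))) = Add(Mul(18605, Rational(1, 46151)), Mul(209, Rational(-1, 34604))) = Add(Rational(18605, 46151), Rational(-209, 34604)) = Rational(634161861, 1597009204)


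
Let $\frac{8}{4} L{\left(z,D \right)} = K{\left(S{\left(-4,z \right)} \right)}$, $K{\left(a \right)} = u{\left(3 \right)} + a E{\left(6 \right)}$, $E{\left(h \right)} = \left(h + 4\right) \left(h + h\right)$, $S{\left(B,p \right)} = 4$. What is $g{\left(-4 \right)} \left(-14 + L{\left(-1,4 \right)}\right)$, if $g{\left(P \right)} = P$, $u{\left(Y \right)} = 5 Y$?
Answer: $-934$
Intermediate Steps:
$E{\left(h \right)} = 2 h \left(4 + h\right)$ ($E{\left(h \right)} = \left(4 + h\right) 2 h = 2 h \left(4 + h\right)$)
$K{\left(a \right)} = 15 + 120 a$ ($K{\left(a \right)} = 5 \cdot 3 + a 2 \cdot 6 \left(4 + 6\right) = 15 + a 2 \cdot 6 \cdot 10 = 15 + a 120 = 15 + 120 a$)
$L{\left(z,D \right)} = \frac{495}{2}$ ($L{\left(z,D \right)} = \frac{15 + 120 \cdot 4}{2} = \frac{15 + 480}{2} = \frac{1}{2} \cdot 495 = \frac{495}{2}$)
$g{\left(-4 \right)} \left(-14 + L{\left(-1,4 \right)}\right) = - 4 \left(-14 + \frac{495}{2}\right) = \left(-4\right) \frac{467}{2} = -934$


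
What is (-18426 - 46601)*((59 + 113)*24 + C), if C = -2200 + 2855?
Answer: -311024141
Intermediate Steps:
C = 655
(-18426 - 46601)*((59 + 113)*24 + C) = (-18426 - 46601)*((59 + 113)*24 + 655) = -65027*(172*24 + 655) = -65027*(4128 + 655) = -65027*4783 = -311024141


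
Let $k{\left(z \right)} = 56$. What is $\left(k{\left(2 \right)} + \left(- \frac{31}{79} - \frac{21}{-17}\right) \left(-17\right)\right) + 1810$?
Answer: $\frac{146282}{79} \approx 1851.7$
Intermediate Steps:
$\left(k{\left(2 \right)} + \left(- \frac{31}{79} - \frac{21}{-17}\right) \left(-17\right)\right) + 1810 = \left(56 + \left(- \frac{31}{79} - \frac{21}{-17}\right) \left(-17\right)\right) + 1810 = \left(56 + \left(\left(-31\right) \frac{1}{79} - - \frac{21}{17}\right) \left(-17\right)\right) + 1810 = \left(56 + \left(- \frac{31}{79} + \frac{21}{17}\right) \left(-17\right)\right) + 1810 = \left(56 + \frac{1132}{1343} \left(-17\right)\right) + 1810 = \left(56 - \frac{1132}{79}\right) + 1810 = \frac{3292}{79} + 1810 = \frac{146282}{79}$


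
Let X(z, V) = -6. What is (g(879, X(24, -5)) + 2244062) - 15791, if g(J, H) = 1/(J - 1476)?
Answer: 1330277786/597 ≈ 2.2283e+6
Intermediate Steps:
g(J, H) = 1/(-1476 + J)
(g(879, X(24, -5)) + 2244062) - 15791 = (1/(-1476 + 879) + 2244062) - 15791 = (1/(-597) + 2244062) - 15791 = (-1/597 + 2244062) - 15791 = 1339705013/597 - 15791 = 1330277786/597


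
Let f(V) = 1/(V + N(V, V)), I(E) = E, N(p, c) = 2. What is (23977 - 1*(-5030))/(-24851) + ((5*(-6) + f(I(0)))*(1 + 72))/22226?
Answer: -1396452421/1104676652 ≈ -1.2641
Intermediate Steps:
f(V) = 1/(2 + V) (f(V) = 1/(V + 2) = 1/(2 + V))
(23977 - 1*(-5030))/(-24851) + ((5*(-6) + f(I(0)))*(1 + 72))/22226 = (23977 - 1*(-5030))/(-24851) + ((5*(-6) + 1/(2 + 0))*(1 + 72))/22226 = (23977 + 5030)*(-1/24851) + ((-30 + 1/2)*73)*(1/22226) = 29007*(-1/24851) + ((-30 + ½)*73)*(1/22226) = -29007/24851 - 59/2*73*(1/22226) = -29007/24851 - 4307/2*1/22226 = -29007/24851 - 4307/44452 = -1396452421/1104676652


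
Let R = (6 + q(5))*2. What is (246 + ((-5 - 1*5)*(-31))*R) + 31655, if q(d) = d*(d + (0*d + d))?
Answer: 66621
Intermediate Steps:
q(d) = 2*d**2 (q(d) = d*(d + (0 + d)) = d*(d + d) = d*(2*d) = 2*d**2)
R = 112 (R = (6 + 2*5**2)*2 = (6 + 2*25)*2 = (6 + 50)*2 = 56*2 = 112)
(246 + ((-5 - 1*5)*(-31))*R) + 31655 = (246 + ((-5 - 1*5)*(-31))*112) + 31655 = (246 + ((-5 - 5)*(-31))*112) + 31655 = (246 - 10*(-31)*112) + 31655 = (246 + 310*112) + 31655 = (246 + 34720) + 31655 = 34966 + 31655 = 66621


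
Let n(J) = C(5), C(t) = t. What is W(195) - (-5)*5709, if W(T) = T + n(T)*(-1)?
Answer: 28735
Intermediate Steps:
n(J) = 5
W(T) = -5 + T (W(T) = T + 5*(-1) = T - 5 = -5 + T)
W(195) - (-5)*5709 = (-5 + 195) - (-5)*5709 = 190 - 1*(-28545) = 190 + 28545 = 28735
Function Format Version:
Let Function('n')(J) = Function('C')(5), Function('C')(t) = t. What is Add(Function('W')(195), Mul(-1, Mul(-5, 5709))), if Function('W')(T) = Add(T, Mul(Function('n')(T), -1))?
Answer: 28735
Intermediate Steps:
Function('n')(J) = 5
Function('W')(T) = Add(-5, T) (Function('W')(T) = Add(T, Mul(5, -1)) = Add(T, -5) = Add(-5, T))
Add(Function('W')(195), Mul(-1, Mul(-5, 5709))) = Add(Add(-5, 195), Mul(-1, Mul(-5, 5709))) = Add(190, Mul(-1, -28545)) = Add(190, 28545) = 28735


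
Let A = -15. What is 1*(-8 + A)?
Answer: -23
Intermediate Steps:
1*(-8 + A) = 1*(-8 - 15) = 1*(-23) = -23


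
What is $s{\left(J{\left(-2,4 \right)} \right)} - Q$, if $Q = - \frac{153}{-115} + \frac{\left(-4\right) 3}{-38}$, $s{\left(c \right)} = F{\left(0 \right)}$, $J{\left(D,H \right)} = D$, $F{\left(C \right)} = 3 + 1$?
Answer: $\frac{5143}{2185} \approx 2.3538$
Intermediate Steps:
$F{\left(C \right)} = 4$
$s{\left(c \right)} = 4$
$Q = \frac{3597}{2185}$ ($Q = \left(-153\right) \left(- \frac{1}{115}\right) - - \frac{6}{19} = \frac{153}{115} + \frac{6}{19} = \frac{3597}{2185} \approx 1.6462$)
$s{\left(J{\left(-2,4 \right)} \right)} - Q = 4 - \frac{3597}{2185} = \frac{5143}{2185}$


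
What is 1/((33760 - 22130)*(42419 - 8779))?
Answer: 1/391233200 ≈ 2.5560e-9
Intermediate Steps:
1/((33760 - 22130)*(42419 - 8779)) = 1/(11630*33640) = 1/391233200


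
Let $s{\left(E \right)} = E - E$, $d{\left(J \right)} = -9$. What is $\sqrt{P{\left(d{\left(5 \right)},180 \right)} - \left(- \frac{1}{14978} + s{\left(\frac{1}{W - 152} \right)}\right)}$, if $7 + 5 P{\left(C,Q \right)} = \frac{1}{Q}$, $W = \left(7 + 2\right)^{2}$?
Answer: $\frac{i \sqrt{70607797289}}{224670} \approx 1.1827 i$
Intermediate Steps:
$W = 81$ ($W = 9^{2} = 81$)
$P{\left(C,Q \right)} = - \frac{7}{5} + \frac{1}{5 Q}$
$s{\left(E \right)} = 0$
$\sqrt{P{\left(d{\left(5 \right)},180 \right)} - \left(- \frac{1}{14978} + s{\left(\frac{1}{W - 152} \right)}\right)} = \sqrt{\frac{1 - 1260}{5 \cdot 180} + \left(\frac{1}{14978} - 0\right)} = \sqrt{\frac{1}{5} \cdot \frac{1}{180} \left(1 - 1260\right) + \left(\frac{1}{14978} + 0\right)} = \sqrt{\frac{1}{5} \cdot \frac{1}{180} \left(-1259\right) + \frac{1}{14978}} = \sqrt{- \frac{1259}{900} + \frac{1}{14978}} = \sqrt{- \frac{9428201}{6740100}} = \frac{i \sqrt{70607797289}}{224670}$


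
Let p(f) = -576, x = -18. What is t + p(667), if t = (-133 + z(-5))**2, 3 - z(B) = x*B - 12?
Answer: 42688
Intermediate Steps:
z(B) = 15 + 18*B (z(B) = 3 - (-18*B - 12) = 3 - (-12 - 18*B) = 3 + (12 + 18*B) = 15 + 18*B)
t = 43264 (t = (-133 + (15 + 18*(-5)))**2 = (-133 + (15 - 90))**2 = (-133 - 75)**2 = (-208)**2 = 43264)
t + p(667) = 43264 - 576 = 42688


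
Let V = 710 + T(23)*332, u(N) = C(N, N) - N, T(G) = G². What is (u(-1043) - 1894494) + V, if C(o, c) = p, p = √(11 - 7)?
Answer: -1717111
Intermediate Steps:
p = 2 (p = √4 = 2)
C(o, c) = 2
u(N) = 2 - N
V = 176338 (V = 710 + 23²*332 = 710 + 529*332 = 710 + 175628 = 176338)
(u(-1043) - 1894494) + V = ((2 - 1*(-1043)) - 1894494) + 176338 = ((2 + 1043) - 1894494) + 176338 = (1045 - 1894494) + 176338 = -1893449 + 176338 = -1717111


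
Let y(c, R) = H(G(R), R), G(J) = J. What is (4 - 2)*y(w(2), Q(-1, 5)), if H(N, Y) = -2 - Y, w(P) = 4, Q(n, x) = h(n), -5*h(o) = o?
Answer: -22/5 ≈ -4.4000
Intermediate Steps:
h(o) = -o/5
Q(n, x) = -n/5
y(c, R) = -2 - R
(4 - 2)*y(w(2), Q(-1, 5)) = (4 - 2)*(-2 - (-1)*(-1)/5) = 2*(-2 - 1*⅕) = 2*(-2 - ⅕) = 2*(-11/5) = -22/5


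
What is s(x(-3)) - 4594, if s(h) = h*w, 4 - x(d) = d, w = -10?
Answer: -4664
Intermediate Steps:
x(d) = 4 - d
s(h) = -10*h (s(h) = h*(-10) = -10*h)
s(x(-3)) - 4594 = -10*(4 - 1*(-3)) - 4594 = -10*(4 + 3) - 4594 = -10*7 - 4594 = -70 - 4594 = -4664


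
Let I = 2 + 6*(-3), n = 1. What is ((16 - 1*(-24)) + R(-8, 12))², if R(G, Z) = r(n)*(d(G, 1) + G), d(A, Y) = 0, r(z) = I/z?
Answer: 28224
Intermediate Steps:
I = -16 (I = 2 - 18 = -16)
r(z) = -16/z
R(G, Z) = -16*G (R(G, Z) = (-16/1)*(0 + G) = (-16*1)*G = -16*G)
((16 - 1*(-24)) + R(-8, 12))² = ((16 - 1*(-24)) - 16*(-8))² = ((16 + 24) + 128)² = (40 + 128)² = 168² = 28224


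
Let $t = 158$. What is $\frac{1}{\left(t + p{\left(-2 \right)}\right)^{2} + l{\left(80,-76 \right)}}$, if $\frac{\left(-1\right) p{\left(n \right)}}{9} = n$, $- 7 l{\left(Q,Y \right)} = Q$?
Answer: $\frac{7}{216752} \approx 3.2295 \cdot 10^{-5}$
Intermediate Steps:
$l{\left(Q,Y \right)} = - \frac{Q}{7}$
$p{\left(n \right)} = - 9 n$
$\frac{1}{\left(t + p{\left(-2 \right)}\right)^{2} + l{\left(80,-76 \right)}} = \frac{1}{\left(158 - -18\right)^{2} - \frac{80}{7}} = \frac{1}{\left(158 + 18\right)^{2} - \frac{80}{7}} = \frac{1}{176^{2} - \frac{80}{7}} = \frac{1}{30976 - \frac{80}{7}} = \frac{1}{\frac{216752}{7}} = \frac{7}{216752}$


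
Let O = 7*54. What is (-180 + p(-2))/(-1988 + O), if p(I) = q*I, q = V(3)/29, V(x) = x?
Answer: 2613/23345 ≈ 0.11193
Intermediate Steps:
O = 378
q = 3/29 ≈ 0.10345
p(I) = 3*I/29
(-180 + p(-2))/(-1988 + O) = (-180 + (3/29)*(-2))/(-1988 + 378) = (-180 - 6/29)/(-1610) = -5226/29*(-1/1610) = 2613/23345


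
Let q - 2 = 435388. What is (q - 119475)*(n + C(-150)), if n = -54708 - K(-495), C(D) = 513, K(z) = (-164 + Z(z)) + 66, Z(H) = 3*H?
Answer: -16620919980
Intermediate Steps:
q = 435390 (q = 2 + 435388 = 435390)
K(z) = -98 + 3*z (K(z) = (-164 + 3*z) + 66 = -98 + 3*z)
n = -53125 (n = -54708 - (-98 + 3*(-495)) = -54708 - (-98 - 1485) = -54708 - 1*(-1583) = -54708 + 1583 = -53125)
(q - 119475)*(n + C(-150)) = (435390 - 119475)*(-53125 + 513) = 315915*(-52612) = -16620919980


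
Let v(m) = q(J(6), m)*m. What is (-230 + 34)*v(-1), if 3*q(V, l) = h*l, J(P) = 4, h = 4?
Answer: -784/3 ≈ -261.33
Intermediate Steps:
q(V, l) = 4*l/3 (q(V, l) = (4*l)/3 = 4*l/3)
v(m) = 4*m**2/3 (v(m) = (4*m/3)*m = 4*m**2/3)
(-230 + 34)*v(-1) = (-230 + 34)*((4/3)*(-1)**2) = -784/3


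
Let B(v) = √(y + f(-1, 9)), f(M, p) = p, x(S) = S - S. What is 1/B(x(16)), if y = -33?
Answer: -I*√6/12 ≈ -0.20412*I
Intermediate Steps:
x(S) = 0
B(v) = 2*I*√6 (B(v) = √(-33 + 9) = √(-24) = 2*I*√6)
1/B(x(16)) = 1/(2*I*√6) = -I*√6/12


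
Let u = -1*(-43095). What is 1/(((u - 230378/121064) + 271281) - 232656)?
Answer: 60532/4946559851 ≈ 1.2237e-5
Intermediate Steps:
u = 43095
1/(((u - 230378/121064) + 271281) - 232656) = 1/(((43095 - 230378/121064) + 271281) - 232656) = 1/(((43095 - 230378*1/121064) + 271281) - 232656) = 1/(((43095 - 115189/60532) + 271281) - 232656) = 1/((2608511351/60532 + 271281) - 232656) = 1/(19029692843/60532 - 232656) = 1/(4946559851/60532) = 60532/4946559851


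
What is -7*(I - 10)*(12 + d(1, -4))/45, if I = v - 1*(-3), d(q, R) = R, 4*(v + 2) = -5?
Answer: 574/45 ≈ 12.756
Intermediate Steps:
v = -13/4 (v = -2 + (¼)*(-5) = -2 - 5/4 = -13/4 ≈ -3.2500)
I = -¼ (I = -13/4 - 1*(-3) = -13/4 + 3 = -¼ ≈ -0.25000)
-7*(I - 10)*(12 + d(1, -4))/45 = -7*(-¼ - 10)*(12 - 4)/45 = -(-287)*8/4*(1/45) = -7*(-82)*(1/45) = 574*(1/45) = 574/45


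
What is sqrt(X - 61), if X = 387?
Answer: sqrt(326) ≈ 18.055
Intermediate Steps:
sqrt(X - 61) = sqrt(387 - 61) = sqrt(326)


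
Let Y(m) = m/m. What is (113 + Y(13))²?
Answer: 12996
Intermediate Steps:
Y(m) = 1
(113 + Y(13))² = (113 + 1)² = 114² = 12996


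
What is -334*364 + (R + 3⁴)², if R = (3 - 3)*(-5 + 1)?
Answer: -115015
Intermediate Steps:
R = 0 (R = 0*(-4) = 0)
-334*364 + (R + 3⁴)² = -334*364 + (0 + 3⁴)² = -121576 + (0 + 81)² = -121576 + 81² = -121576 + 6561 = -115015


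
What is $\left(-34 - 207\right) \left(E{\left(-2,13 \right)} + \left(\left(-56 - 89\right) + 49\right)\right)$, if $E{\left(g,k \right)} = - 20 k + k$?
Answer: $82663$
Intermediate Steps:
$E{\left(g,k \right)} = - 19 k$
$\left(-34 - 207\right) \left(E{\left(-2,13 \right)} + \left(\left(-56 - 89\right) + 49\right)\right) = \left(-34 - 207\right) \left(\left(-19\right) 13 + \left(\left(-56 - 89\right) + 49\right)\right) = - 241 \left(-247 + \left(-145 + 49\right)\right) = - 241 \left(-247 - 96\right) = \left(-241\right) \left(-343\right) = 82663$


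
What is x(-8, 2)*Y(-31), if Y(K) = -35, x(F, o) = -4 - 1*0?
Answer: 140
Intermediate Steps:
x(F, o) = -4 (x(F, o) = -4 + 0 = -4)
x(-8, 2)*Y(-31) = -4*(-35) = 140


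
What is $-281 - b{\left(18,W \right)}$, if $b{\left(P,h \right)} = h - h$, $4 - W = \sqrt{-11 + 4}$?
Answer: $-281$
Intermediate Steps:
$W = 4 - i \sqrt{7}$ ($W = 4 - \sqrt{-11 + 4} = 4 - \sqrt{-7} = 4 - i \sqrt{7} \approx 4.0 - 2.6458 i$)
$b{\left(P,h \right)} = 0$
$-281 - b{\left(18,W \right)} = -281 - 0 = -281 + 0 = -281$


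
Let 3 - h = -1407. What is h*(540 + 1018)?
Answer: 2196780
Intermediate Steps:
h = 1410 (h = 3 - 1*(-1407) = 3 + 1407 = 1410)
h*(540 + 1018) = 1410*(540 + 1018) = 1410*1558 = 2196780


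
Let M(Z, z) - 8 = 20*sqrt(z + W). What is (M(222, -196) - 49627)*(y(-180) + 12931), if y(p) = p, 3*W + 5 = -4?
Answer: -632691869 + 255020*I*sqrt(199) ≈ -6.3269e+8 + 3.5975e+6*I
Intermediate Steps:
W = -3 (W = -5/3 + (1/3)*(-4) = -5/3 - 4/3 = -3)
M(Z, z) = 8 + 20*sqrt(-3 + z) (M(Z, z) = 8 + 20*sqrt(z - 3) = 8 + 20*sqrt(-3 + z))
(M(222, -196) - 49627)*(y(-180) + 12931) = ((8 + 20*sqrt(-3 - 196)) - 49627)*(-180 + 12931) = ((8 + 20*sqrt(-199)) - 49627)*12751 = ((8 + 20*(I*sqrt(199))) - 49627)*12751 = ((8 + 20*I*sqrt(199)) - 49627)*12751 = (-49619 + 20*I*sqrt(199))*12751 = -632691869 + 255020*I*sqrt(199)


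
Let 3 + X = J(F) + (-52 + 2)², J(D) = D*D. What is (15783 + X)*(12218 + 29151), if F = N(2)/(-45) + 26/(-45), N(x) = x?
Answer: 1531388706296/2025 ≈ 7.5624e+8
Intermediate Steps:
F = -28/45 (F = 2/(-45) + 26/(-45) = 2*(-1/45) + 26*(-1/45) = -2/45 - 26/45 = -28/45 ≈ -0.62222)
J(D) = D²
X = 5057209/2025 (X = -3 + ((-28/45)² + (-52 + 2)²) = -3 + (784/2025 + (-50)²) = -3 + (784/2025 + 2500) = -3 + 5063284/2025 = 5057209/2025 ≈ 2497.4)
(15783 + X)*(12218 + 29151) = (15783 + 5057209/2025)*(12218 + 29151) = (37017784/2025)*41369 = 1531388706296/2025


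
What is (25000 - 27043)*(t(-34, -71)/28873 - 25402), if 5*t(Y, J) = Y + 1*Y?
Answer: 7492007467314/144365 ≈ 5.1896e+7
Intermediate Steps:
t(Y, J) = 2*Y/5 (t(Y, J) = (Y + 1*Y)/5 = (Y + Y)/5 = (2*Y)/5 = 2*Y/5)
(25000 - 27043)*(t(-34, -71)/28873 - 25402) = (25000 - 27043)*(((2/5)*(-34))/28873 - 25402) = -2043*(-68/5*1/28873 - 25402) = -2043*(-68/144365 - 25402) = -2043*(-3667159798/144365) = 7492007467314/144365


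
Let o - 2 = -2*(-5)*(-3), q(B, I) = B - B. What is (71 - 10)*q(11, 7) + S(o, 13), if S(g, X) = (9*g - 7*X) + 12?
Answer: -331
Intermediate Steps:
q(B, I) = 0
o = -28 (o = 2 - 2*(-5)*(-3) = 2 + 10*(-3) = 2 - 30 = -28)
S(g, X) = 12 - 7*X + 9*g (S(g, X) = (-7*X + 9*g) + 12 = 12 - 7*X + 9*g)
(71 - 10)*q(11, 7) + S(o, 13) = (71 - 10)*0 + (12 - 7*13 + 9*(-28)) = 61*0 + (12 - 91 - 252) = 0 - 331 = -331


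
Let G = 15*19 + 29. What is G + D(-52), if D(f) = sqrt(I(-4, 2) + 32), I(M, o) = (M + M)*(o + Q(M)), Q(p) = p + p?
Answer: 314 + 4*sqrt(5) ≈ 322.94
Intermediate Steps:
Q(p) = 2*p
I(M, o) = 2*M*(o + 2*M) (I(M, o) = (M + M)*(o + 2*M) = (2*M)*(o + 2*M) = 2*M*(o + 2*M))
D(f) = 4*sqrt(5) (D(f) = sqrt(2*(-4)*(2 + 2*(-4)) + 32) = sqrt(2*(-4)*(2 - 8) + 32) = sqrt(2*(-4)*(-6) + 32) = sqrt(48 + 32) = sqrt(80) = 4*sqrt(5))
G = 314 (G = 285 + 29 = 314)
G + D(-52) = 314 + 4*sqrt(5)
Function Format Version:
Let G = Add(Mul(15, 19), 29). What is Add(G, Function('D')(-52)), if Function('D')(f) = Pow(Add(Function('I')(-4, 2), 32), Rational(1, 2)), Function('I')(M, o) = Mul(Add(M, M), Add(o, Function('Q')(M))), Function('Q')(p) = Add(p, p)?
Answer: Add(314, Mul(4, Pow(5, Rational(1, 2)))) ≈ 322.94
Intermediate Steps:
Function('Q')(p) = Mul(2, p)
Function('I')(M, o) = Mul(2, M, Add(o, Mul(2, M))) (Function('I')(M, o) = Mul(Add(M, M), Add(o, Mul(2, M))) = Mul(Mul(2, M), Add(o, Mul(2, M))) = Mul(2, M, Add(o, Mul(2, M))))
Function('D')(f) = Mul(4, Pow(5, Rational(1, 2))) (Function('D')(f) = Pow(Add(Mul(2, -4, Add(2, Mul(2, -4))), 32), Rational(1, 2)) = Pow(Add(Mul(2, -4, Add(2, -8)), 32), Rational(1, 2)) = Pow(Add(Mul(2, -4, -6), 32), Rational(1, 2)) = Pow(Add(48, 32), Rational(1, 2)) = Pow(80, Rational(1, 2)) = Mul(4, Pow(5, Rational(1, 2))))
G = 314 (G = Add(285, 29) = 314)
Add(G, Function('D')(-52)) = Add(314, Mul(4, Pow(5, Rational(1, 2))))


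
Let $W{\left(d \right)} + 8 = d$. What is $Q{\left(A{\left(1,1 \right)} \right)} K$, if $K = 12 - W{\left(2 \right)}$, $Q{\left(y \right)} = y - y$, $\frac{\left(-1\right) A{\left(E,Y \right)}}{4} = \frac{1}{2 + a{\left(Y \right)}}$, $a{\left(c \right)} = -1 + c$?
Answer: $0$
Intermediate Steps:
$A{\left(E,Y \right)} = - \frac{4}{1 + Y}$ ($A{\left(E,Y \right)} = - \frac{4}{2 + \left(-1 + Y\right)} = - \frac{4}{1 + Y}$)
$W{\left(d \right)} = -8 + d$
$Q{\left(y \right)} = 0$
$K = 18$ ($K = 12 - \left(-8 + 2\right) = 12 - -6 = 12 + 6 = 18$)
$Q{\left(A{\left(1,1 \right)} \right)} K = 0 \cdot 18 = 0$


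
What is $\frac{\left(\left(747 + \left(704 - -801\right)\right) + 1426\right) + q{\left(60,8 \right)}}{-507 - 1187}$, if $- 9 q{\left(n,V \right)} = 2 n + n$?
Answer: $- \frac{1829}{847} \approx -2.1594$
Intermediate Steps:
$q{\left(n,V \right)} = - \frac{n}{3}$ ($q{\left(n,V \right)} = - \frac{2 n + n}{9} = - \frac{3 n}{9} = - \frac{n}{3}$)
$\frac{\left(\left(747 + \left(704 - -801\right)\right) + 1426\right) + q{\left(60,8 \right)}}{-507 - 1187} = \frac{\left(\left(747 + \left(704 - -801\right)\right) + 1426\right) - 20}{-507 - 1187} = \frac{\left(\left(747 + \left(704 + 801\right)\right) + 1426\right) - 20}{-1694} = \left(\left(\left(747 + 1505\right) + 1426\right) - 20\right) \left(- \frac{1}{1694}\right) = \left(\left(2252 + 1426\right) - 20\right) \left(- \frac{1}{1694}\right) = \left(3678 - 20\right) \left(- \frac{1}{1694}\right) = 3658 \left(- \frac{1}{1694}\right) = - \frac{1829}{847}$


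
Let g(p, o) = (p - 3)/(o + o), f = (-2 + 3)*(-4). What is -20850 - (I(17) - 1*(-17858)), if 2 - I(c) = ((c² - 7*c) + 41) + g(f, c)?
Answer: -1308973/34 ≈ -38499.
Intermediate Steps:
f = -4 (f = 1*(-4) = -4)
g(p, o) = (-3 + p)/(2*o) (g(p, o) = (-3 + p)/((2*o)) = (-3 + p)*(1/(2*o)) = (-3 + p)/(2*o))
I(c) = -39 - c² + 7*c + 7/(2*c) (I(c) = 2 - (((c² - 7*c) + 41) + (-3 - 4)/(2*c)) = 2 - ((41 + c² - 7*c) + (½)*(-7)/c) = 2 - ((41 + c² - 7*c) - 7/(2*c)) = 2 - (41 + c² - 7*c - 7/(2*c)) = 2 + (-41 - c² + 7*c + 7/(2*c)) = -39 - c² + 7*c + 7/(2*c))
-20850 - (I(17) - 1*(-17858)) = -20850 - ((-39 - 1*17² + 7*17 + (7/2)/17) - 1*(-17858)) = -20850 - ((-39 - 1*289 + 119 + (7/2)*(1/17)) + 17858) = -20850 - ((-39 - 289 + 119 + 7/34) + 17858) = -20850 - (-7099/34 + 17858) = -20850 - 1*600073/34 = -20850 - 600073/34 = -1308973/34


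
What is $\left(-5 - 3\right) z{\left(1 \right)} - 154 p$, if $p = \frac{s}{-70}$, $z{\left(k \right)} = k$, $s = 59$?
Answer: $\frac{609}{5} \approx 121.8$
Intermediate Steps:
$p = - \frac{59}{70}$ ($p = \frac{59}{-70} = 59 \left(- \frac{1}{70}\right) = - \frac{59}{70} \approx -0.84286$)
$\left(-5 - 3\right) z{\left(1 \right)} - 154 p = \left(-5 - 3\right) 1 - - \frac{649}{5} = \left(-8\right) 1 + \frac{649}{5} = -8 + \frac{649}{5} = \frac{609}{5}$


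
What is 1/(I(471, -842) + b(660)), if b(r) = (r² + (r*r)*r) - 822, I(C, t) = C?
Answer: 1/287931249 ≈ 3.4731e-9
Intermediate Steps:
b(r) = -822 + r² + r³ (b(r) = (r² + r²*r) - 822 = (r² + r³) - 822 = -822 + r² + r³)
1/(I(471, -842) + b(660)) = 1/(471 + (-822 + 660² + 660³)) = 1/(471 + (-822 + 435600 + 287496000)) = 1/(471 + 287930778) = 1/287931249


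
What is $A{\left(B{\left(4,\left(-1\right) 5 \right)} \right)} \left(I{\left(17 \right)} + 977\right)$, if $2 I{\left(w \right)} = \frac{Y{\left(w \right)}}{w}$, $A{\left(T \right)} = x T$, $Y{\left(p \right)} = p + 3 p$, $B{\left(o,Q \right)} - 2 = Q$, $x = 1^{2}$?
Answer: $-2937$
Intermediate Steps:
$x = 1$
$B{\left(o,Q \right)} = 2 + Q$
$Y{\left(p \right)} = 4 p$
$A{\left(T \right)} = T$ ($A{\left(T \right)} = 1 T = T$)
$I{\left(w \right)} = 2$ ($I{\left(w \right)} = \frac{4 w \frac{1}{w}}{2} = \frac{1}{2} \cdot 4 = 2$)
$A{\left(B{\left(4,\left(-1\right) 5 \right)} \right)} \left(I{\left(17 \right)} + 977\right) = \left(2 - 5\right) \left(2 + 977\right) = \left(2 - 5\right) 979 = \left(-3\right) 979 = -2937$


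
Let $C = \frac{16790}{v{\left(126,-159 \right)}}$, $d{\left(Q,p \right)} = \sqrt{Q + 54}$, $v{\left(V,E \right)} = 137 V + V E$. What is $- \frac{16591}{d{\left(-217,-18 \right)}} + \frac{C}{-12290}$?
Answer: $\frac{1679}{3406788} + \frac{16591 i \sqrt{163}}{163} \approx 0.00049284 + 1299.5 i$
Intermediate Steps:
$v{\left(V,E \right)} = 137 V + E V$
$d{\left(Q,p \right)} = \sqrt{54 + Q}$
$C = - \frac{8395}{1386}$ ($C = \frac{16790}{126 \left(137 - 159\right)} = \frac{16790}{126 \left(-22\right)} = \frac{16790}{-2772} = 16790 \left(- \frac{1}{2772}\right) = - \frac{8395}{1386} \approx -6.057$)
$- \frac{16591}{d{\left(-217,-18 \right)}} + \frac{C}{-12290} = - \frac{16591}{\sqrt{54 - 217}} - \frac{8395}{1386 \left(-12290\right)} = - \frac{16591}{\sqrt{-163}} - - \frac{1679}{3406788} = - \frac{16591}{i \sqrt{163}} + \frac{1679}{3406788} = - 16591 \left(- \frac{i \sqrt{163}}{163}\right) + \frac{1679}{3406788} = \frac{16591 i \sqrt{163}}{163} + \frac{1679}{3406788} = \frac{1679}{3406788} + \frac{16591 i \sqrt{163}}{163}$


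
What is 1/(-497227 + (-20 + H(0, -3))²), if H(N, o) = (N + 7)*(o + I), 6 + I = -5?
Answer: -1/483303 ≈ -2.0691e-6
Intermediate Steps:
I = -11 (I = -6 - 5 = -11)
H(N, o) = (-11 + o)*(7 + N) (H(N, o) = (N + 7)*(o - 11) = (7 + N)*(-11 + o) = (-11 + o)*(7 + N))
1/(-497227 + (-20 + H(0, -3))²) = 1/(-497227 + (-20 + (-77 - 11*0 + 7*(-3) + 0*(-3)))²) = 1/(-497227 + (-20 + (-77 + 0 - 21 + 0))²) = 1/(-497227 + (-20 - 98)²) = 1/(-497227 + (-118)²) = 1/(-497227 + 13924) = 1/(-483303) = -1/483303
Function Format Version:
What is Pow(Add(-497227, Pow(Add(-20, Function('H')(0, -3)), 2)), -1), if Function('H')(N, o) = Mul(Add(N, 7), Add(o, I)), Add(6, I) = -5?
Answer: Rational(-1, 483303) ≈ -2.0691e-6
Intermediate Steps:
I = -11 (I = Add(-6, -5) = -11)
Function('H')(N, o) = Mul(Add(-11, o), Add(7, N)) (Function('H')(N, o) = Mul(Add(N, 7), Add(o, -11)) = Mul(Add(7, N), Add(-11, o)) = Mul(Add(-11, o), Add(7, N)))
Pow(Add(-497227, Pow(Add(-20, Function('H')(0, -3)), 2)), -1) = Pow(Add(-497227, Pow(Add(-20, Add(-77, Mul(-11, 0), Mul(7, -3), Mul(0, -3))), 2)), -1) = Pow(Add(-497227, Pow(Add(-20, Add(-77, 0, -21, 0)), 2)), -1) = Pow(Add(-497227, Pow(Add(-20, -98), 2)), -1) = Pow(Add(-497227, Pow(-118, 2)), -1) = Pow(Add(-497227, 13924), -1) = Pow(-483303, -1) = Rational(-1, 483303)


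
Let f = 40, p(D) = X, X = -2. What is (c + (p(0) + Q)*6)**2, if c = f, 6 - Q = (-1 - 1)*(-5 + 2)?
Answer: 784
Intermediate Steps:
p(D) = -2
Q = 0 (Q = 6 - (-1 - 1)*(-5 + 2) = 6 - (-2)*(-3) = 6 - 1*6 = 6 - 6 = 0)
c = 40
(c + (p(0) + Q)*6)**2 = (40 + (-2 + 0)*6)**2 = (40 - 2*6)**2 = (40 - 12)**2 = 28**2 = 784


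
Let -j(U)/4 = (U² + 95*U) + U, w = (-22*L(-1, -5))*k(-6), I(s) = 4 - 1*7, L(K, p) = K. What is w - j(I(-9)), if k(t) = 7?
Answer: -962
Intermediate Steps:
I(s) = -3 (I(s) = 4 - 7 = -3)
w = 154 (w = -22*(-1)*7 = 22*7 = 154)
j(U) = -384*U - 4*U² (j(U) = -4*((U² + 95*U) + U) = -4*(U² + 96*U) = -384*U - 4*U²)
w - j(I(-9)) = 154 - (-4)*(-3)*(96 - 3) = 154 - (-4)*(-3)*93 = 154 - 1*1116 = 154 - 1116 = -962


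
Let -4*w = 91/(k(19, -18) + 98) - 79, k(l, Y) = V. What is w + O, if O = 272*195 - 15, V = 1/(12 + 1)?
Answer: 135263521/2550 ≈ 53045.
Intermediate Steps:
V = 1/13 ≈ 0.076923
k(l, Y) = 1/13
w = 49771/2550 (w = -(91/(1/13 + 98) - 79)/4 = -(91/(1275/13) - 79)/4 = -((13/1275)*91 - 79)/4 = -(1183/1275 - 79)/4 = -¼*(-99542/1275) = 49771/2550 ≈ 19.518)
O = 53025 (O = 53040 - 15 = 53025)
w + O = 49771/2550 + 53025 = 135263521/2550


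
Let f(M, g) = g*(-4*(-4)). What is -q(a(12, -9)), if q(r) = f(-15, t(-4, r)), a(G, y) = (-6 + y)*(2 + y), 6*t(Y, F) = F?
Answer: -280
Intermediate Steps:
t(Y, F) = F/6
f(M, g) = 16*g (f(M, g) = g*16 = 16*g)
q(r) = 8*r/3 (q(r) = 16*(r/6) = 8*r/3)
-q(a(12, -9)) = -8*(-12 + (-9)**2 - 4*(-9))/3 = -8*(-12 + 81 + 36)/3 = -8*105/3 = -1*280 = -280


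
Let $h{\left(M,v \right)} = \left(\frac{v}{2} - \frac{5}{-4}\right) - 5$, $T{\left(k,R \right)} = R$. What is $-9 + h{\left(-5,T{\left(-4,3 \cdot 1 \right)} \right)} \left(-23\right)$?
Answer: $\frac{171}{4} \approx 42.75$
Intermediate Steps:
$h{\left(M,v \right)} = - \frac{15}{4} + \frac{v}{2}$ ($h{\left(M,v \right)} = \left(v \frac{1}{2} - - \frac{5}{4}\right) - 5 = \left(\frac{v}{2} + \frac{5}{4}\right) - 5 = \left(\frac{5}{4} + \frac{v}{2}\right) - 5 = - \frac{15}{4} + \frac{v}{2}$)
$-9 + h{\left(-5,T{\left(-4,3 \cdot 1 \right)} \right)} \left(-23\right) = -9 + \left(- \frac{15}{4} + \frac{3 \cdot 1}{2}\right) \left(-23\right) = -9 + \left(- \frac{15}{4} + \frac{1}{2} \cdot 3\right) \left(-23\right) = -9 + \left(- \frac{15}{4} + \frac{3}{2}\right) \left(-23\right) = -9 - - \frac{207}{4} = -9 + \frac{207}{4} = \frac{171}{4}$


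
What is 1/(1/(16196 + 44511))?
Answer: 60707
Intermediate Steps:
1/(1/(16196 + 44511)) = 1/(1/60707) = 60707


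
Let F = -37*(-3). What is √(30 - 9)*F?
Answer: 111*√21 ≈ 508.67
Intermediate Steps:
F = 111
√(30 - 9)*F = √(30 - 9)*111 = √21*111 = 111*√21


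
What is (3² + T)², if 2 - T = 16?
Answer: 25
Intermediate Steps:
T = -14 (T = 2 - 1*16 = 2 - 16 = -14)
(3² + T)² = (3² - 14)² = (9 - 14)² = (-5)² = 25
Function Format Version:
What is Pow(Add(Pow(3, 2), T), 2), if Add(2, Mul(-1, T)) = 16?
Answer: 25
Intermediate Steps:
T = -14 (T = Add(2, Mul(-1, 16)) = Add(2, -16) = -14)
Pow(Add(Pow(3, 2), T), 2) = Pow(Add(Pow(3, 2), -14), 2) = Pow(Add(9, -14), 2) = Pow(-5, 2) = 25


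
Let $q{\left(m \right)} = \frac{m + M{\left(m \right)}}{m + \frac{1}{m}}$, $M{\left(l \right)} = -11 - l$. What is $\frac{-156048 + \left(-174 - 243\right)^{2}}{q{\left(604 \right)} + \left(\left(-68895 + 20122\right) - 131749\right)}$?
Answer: $- \frac{6508700097}{65857501118} \approx -0.09883$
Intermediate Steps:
$q{\left(m \right)} = - \frac{11}{m + \frac{1}{m}}$ ($q{\left(m \right)} = \frac{m - \left(11 + m\right)}{m + \frac{1}{m}} = - \frac{11}{m + \frac{1}{m}}$)
$\frac{-156048 + \left(-174 - 243\right)^{2}}{q{\left(604 \right)} + \left(\left(-68895 + 20122\right) - 131749\right)} = \frac{-156048 + \left(-174 - 243\right)^{2}}{\left(-11\right) 604 \frac{1}{1 + 604^{2}} + \left(\left(-68895 + 20122\right) - 131749\right)} = \frac{-156048 + \left(-417\right)^{2}}{\left(-11\right) 604 \frac{1}{1 + 364816} - 180522} = \frac{-156048 + 173889}{\left(-11\right) 604 \cdot \frac{1}{364817} - 180522} = \frac{17841}{\left(-11\right) 604 \cdot \frac{1}{364817} - 180522} = \frac{17841}{- \frac{6644}{364817} - 180522} = \frac{17841}{- \frac{65857501118}{364817}} = 17841 \left(- \frac{364817}{65857501118}\right) = - \frac{6508700097}{65857501118}$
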